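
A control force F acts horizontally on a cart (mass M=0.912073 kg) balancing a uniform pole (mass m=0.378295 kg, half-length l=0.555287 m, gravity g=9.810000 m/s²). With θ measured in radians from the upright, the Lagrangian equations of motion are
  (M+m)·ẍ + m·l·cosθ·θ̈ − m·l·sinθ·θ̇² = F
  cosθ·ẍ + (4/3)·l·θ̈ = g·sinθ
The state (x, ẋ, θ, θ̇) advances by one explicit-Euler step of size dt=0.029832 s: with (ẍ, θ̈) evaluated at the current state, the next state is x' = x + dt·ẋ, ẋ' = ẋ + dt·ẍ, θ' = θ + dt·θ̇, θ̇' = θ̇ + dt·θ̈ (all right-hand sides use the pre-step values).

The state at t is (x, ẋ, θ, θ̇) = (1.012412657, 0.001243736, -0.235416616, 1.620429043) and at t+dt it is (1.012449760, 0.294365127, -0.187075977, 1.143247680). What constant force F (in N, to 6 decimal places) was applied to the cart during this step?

F = 9.540075 N

ẍ = (ẋ'−ẋ)/dt = (0.294365127−0.001243736)/0.029832 = 9.825737
θ̈ = (θ̇'−θ̇)/dt = (1.143247680−1.620429043)/0.029832 = -15.995621
sinθ=-0.233248, cosθ=0.972417
F = (M+m)·ẍ + m·l·cosθ·θ̈ − m·l·sinθ·θ̇² = 12.678817 + -3.267397 − -0.128655 = 9.540075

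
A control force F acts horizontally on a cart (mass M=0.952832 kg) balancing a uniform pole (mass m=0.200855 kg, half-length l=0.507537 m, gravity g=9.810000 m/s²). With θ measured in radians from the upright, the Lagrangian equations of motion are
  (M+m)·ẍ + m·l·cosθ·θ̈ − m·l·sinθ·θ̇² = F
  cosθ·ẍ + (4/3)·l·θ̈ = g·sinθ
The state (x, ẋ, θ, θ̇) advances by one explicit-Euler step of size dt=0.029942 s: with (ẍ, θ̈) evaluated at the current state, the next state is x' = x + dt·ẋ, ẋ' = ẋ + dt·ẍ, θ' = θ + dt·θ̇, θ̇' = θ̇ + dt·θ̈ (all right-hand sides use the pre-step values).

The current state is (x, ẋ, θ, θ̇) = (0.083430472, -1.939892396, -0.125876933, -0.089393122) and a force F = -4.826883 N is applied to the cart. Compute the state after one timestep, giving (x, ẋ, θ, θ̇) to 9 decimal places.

(0.025346214, -2.078161406, -0.128553542, 0.058820640)

sinθ=-0.125544776, cosθ=0.992087954
temp = (F + m·l·θ̇²·sinθ)/(M+m) = (-4.826883 + -0.000102272)/1.153687 = -4.183964344
θ̈ = (g·sinθ − cosθ·temp)/(l·(4/3 − m·cos²θ/(M+m))) = 4.950028777
ẍ = temp − m·l·θ̈·cosθ/(M+m) = -4.617894924
Euler: x'=0.083430472+0.029942·-1.939892396=0.025346214, ẋ'=-1.939892396+0.029942·-4.617894924=-2.078161406
       θ'=-0.125876933+0.029942·-0.089393122=-0.128553542, θ̇'=-0.089393122+0.029942·4.950028777=0.058820640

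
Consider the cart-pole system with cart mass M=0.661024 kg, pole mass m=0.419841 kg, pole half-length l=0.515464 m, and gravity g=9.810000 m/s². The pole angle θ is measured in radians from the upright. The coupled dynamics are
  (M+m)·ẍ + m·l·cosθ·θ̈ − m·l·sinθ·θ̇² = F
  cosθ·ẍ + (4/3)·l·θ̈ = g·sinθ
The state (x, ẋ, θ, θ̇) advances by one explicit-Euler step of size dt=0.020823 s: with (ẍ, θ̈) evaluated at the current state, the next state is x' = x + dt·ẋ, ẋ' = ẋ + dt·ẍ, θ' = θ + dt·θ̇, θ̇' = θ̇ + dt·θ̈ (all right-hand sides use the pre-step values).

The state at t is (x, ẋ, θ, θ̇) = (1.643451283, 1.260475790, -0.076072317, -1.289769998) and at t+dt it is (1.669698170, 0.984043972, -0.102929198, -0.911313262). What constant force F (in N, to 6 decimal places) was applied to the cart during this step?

F = -10.399544 N

ẍ = (ẋ'−ẋ)/dt = (0.984043972−1.260475790)/0.020823 = -13.275312
θ̈ = (θ̇'−θ̇)/dt = (-0.911313262−-1.289769998)/0.020823 = 18.174938
sinθ=-0.075999, cosθ=0.997108
F = (M+m)·ẍ + m·l·cosθ·θ̈ − m·l·sinθ·θ̇² = -14.348820 + 3.921916 − -0.027360 = -10.399544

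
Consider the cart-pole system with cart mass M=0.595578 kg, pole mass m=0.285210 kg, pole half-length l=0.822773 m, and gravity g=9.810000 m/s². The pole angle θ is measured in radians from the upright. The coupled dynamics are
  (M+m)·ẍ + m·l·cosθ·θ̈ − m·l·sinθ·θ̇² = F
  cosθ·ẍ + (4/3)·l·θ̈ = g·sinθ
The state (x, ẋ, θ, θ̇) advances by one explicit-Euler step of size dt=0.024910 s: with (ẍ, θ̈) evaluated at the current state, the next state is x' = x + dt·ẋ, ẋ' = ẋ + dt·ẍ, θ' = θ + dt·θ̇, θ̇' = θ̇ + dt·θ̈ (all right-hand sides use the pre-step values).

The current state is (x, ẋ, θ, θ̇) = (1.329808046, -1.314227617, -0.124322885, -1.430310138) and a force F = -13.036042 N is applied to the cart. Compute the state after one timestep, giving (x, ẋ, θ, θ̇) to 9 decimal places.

(1.297070636, -1.791388641, -0.159951911, -1.026332365)

sinθ=-0.124002873, cosθ=0.992281859
temp = (F + m·l·θ̇²·sinθ)/(M+m) = (-13.036042 + -0.059530148)/0.880788 = -14.868018352
θ̈ = (g·sinθ − cosθ·temp)/(l·(4/3 − m·cos²θ/(M+m))) = 16.217493894
ẍ = temp − m·l·θ̈·cosθ/(M+m) = -19.155400405
Euler: x'=1.329808046+0.024910·-1.314227617=1.297070636, ẋ'=-1.314227617+0.024910·-19.155400405=-1.791388641
       θ'=-0.124322885+0.024910·-1.430310138=-0.159951911, θ̇'=-1.430310138+0.024910·16.217493894=-1.026332365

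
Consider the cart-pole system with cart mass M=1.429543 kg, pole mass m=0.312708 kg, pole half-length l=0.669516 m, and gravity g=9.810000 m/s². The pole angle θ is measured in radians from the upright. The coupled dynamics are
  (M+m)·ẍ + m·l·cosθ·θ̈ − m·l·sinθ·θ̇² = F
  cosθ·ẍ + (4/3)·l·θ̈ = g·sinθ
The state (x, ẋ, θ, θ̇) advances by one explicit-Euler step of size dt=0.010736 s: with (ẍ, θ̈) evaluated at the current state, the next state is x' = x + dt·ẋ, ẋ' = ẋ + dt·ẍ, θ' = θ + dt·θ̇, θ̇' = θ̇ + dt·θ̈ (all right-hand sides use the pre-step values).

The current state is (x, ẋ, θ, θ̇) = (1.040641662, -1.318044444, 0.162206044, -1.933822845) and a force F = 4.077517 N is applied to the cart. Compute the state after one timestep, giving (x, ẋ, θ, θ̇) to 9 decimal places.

sinθ=0.161495684, cosθ=0.986873418
temp = (F + m·l·θ̇²·sinθ)/(M+m) = (4.077517 + 0.126442841)/1.742251 = 2.412947297
θ̈ = (g·sinθ − cosθ·temp)/(l·(4/3 − m·cos²θ/(M+m))) = -1.027521176
ẍ = temp − m·l·θ̈·cosθ/(M+m) = 2.534801766
Euler: x'=1.040641662+0.010736·-1.318044444=1.026491137, ẋ'=-1.318044444+0.010736·2.534801766=-1.290830812
       θ'=0.162206044+0.010736·-1.933822845=0.141444522, θ̇'=-1.933822845+0.010736·-1.027521176=-1.944854312

(1.026491137, -1.290830812, 0.141444522, -1.944854312)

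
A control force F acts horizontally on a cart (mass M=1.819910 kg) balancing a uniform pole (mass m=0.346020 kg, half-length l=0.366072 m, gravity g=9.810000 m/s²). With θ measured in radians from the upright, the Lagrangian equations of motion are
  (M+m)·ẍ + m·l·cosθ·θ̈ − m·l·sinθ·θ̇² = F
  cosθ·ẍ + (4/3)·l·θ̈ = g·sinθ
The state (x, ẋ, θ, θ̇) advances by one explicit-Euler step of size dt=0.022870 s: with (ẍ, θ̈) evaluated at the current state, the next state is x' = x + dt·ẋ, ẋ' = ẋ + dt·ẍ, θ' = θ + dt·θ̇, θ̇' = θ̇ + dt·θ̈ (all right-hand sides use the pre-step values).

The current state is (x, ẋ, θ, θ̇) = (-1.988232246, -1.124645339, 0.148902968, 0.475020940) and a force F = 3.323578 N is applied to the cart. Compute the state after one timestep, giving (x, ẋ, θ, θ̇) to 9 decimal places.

(-2.013952885, -1.089310259, 0.159766697, 0.471619333)

sinθ=0.148353329, cosθ=0.988934421
temp = (F + m·l·θ̇²·sinθ)/(M+m) = (3.323578 + 0.004240241)/2.165930 = 1.536438500
θ̈ = (g·sinθ − cosθ·temp)/(l·(4/3 − m·cos²θ/(M+m))) = -0.148736632
ẍ = temp − m·l·θ̈·cosθ/(M+m) = 1.545040684
Euler: x'=-1.988232246+0.022870·-1.124645339=-2.013952885, ẋ'=-1.124645339+0.022870·1.545040684=-1.089310259
       θ'=0.148902968+0.022870·0.475020940=0.159766697, θ̇'=0.475020940+0.022870·-0.148736632=0.471619333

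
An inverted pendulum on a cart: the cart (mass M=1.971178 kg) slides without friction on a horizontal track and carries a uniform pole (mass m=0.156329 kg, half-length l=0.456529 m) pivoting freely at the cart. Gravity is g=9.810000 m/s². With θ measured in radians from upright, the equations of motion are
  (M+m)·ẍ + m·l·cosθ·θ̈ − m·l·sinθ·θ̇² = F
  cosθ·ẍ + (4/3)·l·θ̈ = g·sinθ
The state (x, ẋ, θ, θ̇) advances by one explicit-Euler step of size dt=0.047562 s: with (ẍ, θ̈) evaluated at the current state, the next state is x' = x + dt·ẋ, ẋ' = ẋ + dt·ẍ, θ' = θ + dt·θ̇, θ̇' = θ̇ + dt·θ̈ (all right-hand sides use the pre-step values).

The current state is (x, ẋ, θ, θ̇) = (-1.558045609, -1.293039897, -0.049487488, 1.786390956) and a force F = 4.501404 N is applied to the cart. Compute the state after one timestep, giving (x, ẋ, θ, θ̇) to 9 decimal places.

sinθ=-0.049467291, cosθ=0.998775744
temp = (F + m·l·θ̇²·sinθ)/(M+m) = (4.501404 + -0.011266242)/2.127507 = 2.110516091
θ̈ = (g·sinθ − cosθ·temp)/(l·(4/3 − m·cos²θ/(M+m))) = -4.508029126
ẍ = temp − m·l·θ̈·cosθ/(M+m) = 2.261555968
Euler: x'=-1.558045609+0.047562·-1.293039897=-1.619545173, ẋ'=-1.293039897+0.047562·2.261555968=-1.185475772
       θ'=-0.049487488+0.047562·1.786390956=0.035476839, θ̇'=1.786390956+0.047562·-4.508029126=1.571980075

(-1.619545173, -1.185475772, 0.035476839, 1.571980075)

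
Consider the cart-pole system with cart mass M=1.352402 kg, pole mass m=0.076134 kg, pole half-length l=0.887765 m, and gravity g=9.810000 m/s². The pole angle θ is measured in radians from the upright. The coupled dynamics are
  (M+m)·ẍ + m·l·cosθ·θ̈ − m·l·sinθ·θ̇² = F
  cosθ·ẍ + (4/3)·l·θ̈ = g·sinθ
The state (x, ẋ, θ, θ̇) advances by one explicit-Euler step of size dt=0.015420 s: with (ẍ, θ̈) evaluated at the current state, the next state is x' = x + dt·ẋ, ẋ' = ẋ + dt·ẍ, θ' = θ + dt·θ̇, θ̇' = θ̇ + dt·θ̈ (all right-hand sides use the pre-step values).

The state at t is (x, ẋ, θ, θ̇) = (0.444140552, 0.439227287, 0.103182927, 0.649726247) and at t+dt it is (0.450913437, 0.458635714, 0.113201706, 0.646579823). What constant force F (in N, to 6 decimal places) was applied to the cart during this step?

F = 1.781374 N

ẍ = (ẋ'−ẋ)/dt = (0.458635714−0.439227287)/0.015420 = 1.258653
θ̈ = (θ̇'−θ̇)/dt = (0.646579823−0.649726247)/0.015420 = -0.204048
sinθ=0.103000, cosθ=0.994681
F = (M+m)·ẍ + m·l·cosθ·θ̈ − m·l·sinθ·θ̇² = 1.798031 + -0.013718 − 0.002939 = 1.781374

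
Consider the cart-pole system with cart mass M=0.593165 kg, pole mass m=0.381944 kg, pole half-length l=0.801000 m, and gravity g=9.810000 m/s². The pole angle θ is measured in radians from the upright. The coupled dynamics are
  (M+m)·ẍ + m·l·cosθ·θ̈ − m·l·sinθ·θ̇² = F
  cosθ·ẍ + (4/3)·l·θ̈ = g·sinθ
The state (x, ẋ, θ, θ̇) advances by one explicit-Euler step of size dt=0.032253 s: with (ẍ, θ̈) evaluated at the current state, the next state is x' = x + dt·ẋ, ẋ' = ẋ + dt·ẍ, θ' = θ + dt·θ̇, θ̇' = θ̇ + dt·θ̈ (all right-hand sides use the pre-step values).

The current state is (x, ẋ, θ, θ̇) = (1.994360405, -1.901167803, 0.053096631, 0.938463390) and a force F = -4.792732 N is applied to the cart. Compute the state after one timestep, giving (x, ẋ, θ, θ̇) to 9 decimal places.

sinθ=0.053071686, cosθ=0.998590705
temp = (F + m·l·θ̇²·sinθ)/(M+m) = (-4.792732 + 0.014299793)/0.975109 = -4.900408269
θ̈ = (g·sinθ − cosθ·temp)/(l·(4/3 − m·cos²θ/(M+m))) = 7.169738401
ẍ = temp − m·l·θ̈·cosθ/(M+m) = -7.146719211
Euler: x'=1.994360405+0.032253·-1.901167803=1.933042040, ẋ'=-1.901167803+0.032253·-7.146719211=-2.131670938
       θ'=0.053096631+0.032253·0.938463390=0.083364891, θ̇'=0.938463390+0.032253·7.169738401=1.169708963

(1.933042040, -2.131670938, 0.083364891, 1.169708963)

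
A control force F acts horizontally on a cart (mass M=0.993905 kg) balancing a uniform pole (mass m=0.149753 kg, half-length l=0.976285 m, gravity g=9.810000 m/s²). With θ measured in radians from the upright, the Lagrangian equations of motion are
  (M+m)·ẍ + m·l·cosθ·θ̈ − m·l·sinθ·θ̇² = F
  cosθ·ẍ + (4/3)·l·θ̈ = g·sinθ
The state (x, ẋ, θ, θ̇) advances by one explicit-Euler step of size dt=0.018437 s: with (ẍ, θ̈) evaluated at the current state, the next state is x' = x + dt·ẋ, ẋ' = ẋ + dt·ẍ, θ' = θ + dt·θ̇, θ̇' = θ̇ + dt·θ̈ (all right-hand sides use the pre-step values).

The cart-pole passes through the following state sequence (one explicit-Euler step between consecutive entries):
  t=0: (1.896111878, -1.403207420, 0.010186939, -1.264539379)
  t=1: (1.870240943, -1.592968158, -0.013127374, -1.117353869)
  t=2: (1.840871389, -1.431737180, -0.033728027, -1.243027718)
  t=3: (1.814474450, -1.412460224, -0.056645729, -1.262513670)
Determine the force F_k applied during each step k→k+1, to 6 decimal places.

F_0 = -10.606262 N
F_1 = 9.007167 N
F_2 = 1.048947 N

step 0→1:
  ẍ = (ẋ'−ẋ)/dt = (-1.592968158−-1.403207420)/0.018437 = -10.292387
  θ̈ = (θ̇'−θ̇)/dt = (-1.117353869−-1.264539379)/0.018437 = 7.983159
  sinθ=0.010187, cosθ=0.999948
  F = (M+m)·ẍ + m·l·cosθ·θ̈ − m·l·sinθ·θ̇² = -11.770971 + 1.167090 − 0.002382 = -10.606262
step 1→2:
  ẍ = (ẋ'−ẋ)/dt = (-1.431737180−-1.592968158)/0.018437 = 8.744968
  θ̈ = (θ̇'−θ̇)/dt = (-1.243027718−-1.117353869)/0.018437 = -6.816394
  sinθ=-0.013127, cosθ=0.999914
  F = (M+m)·ẍ + m·l·cosθ·θ̈ − m·l·sinθ·θ̇² = 10.001253 + -0.996482 − -0.002396 = 9.007167
step 2→3:
  ẍ = (ẋ'−ẋ)/dt = (-1.412460224−-1.431737180)/0.018437 = 1.045558
  θ̈ = (θ̇'−θ̇)/dt = (-1.262513670−-1.243027718)/0.018437 = -1.056894
  sinθ=-0.033722, cosθ=0.999431
  F = (M+m)·ẍ + m·l·cosθ·θ̈ − m·l·sinθ·θ̇² = 1.195761 + -0.154432 − -0.007618 = 1.048947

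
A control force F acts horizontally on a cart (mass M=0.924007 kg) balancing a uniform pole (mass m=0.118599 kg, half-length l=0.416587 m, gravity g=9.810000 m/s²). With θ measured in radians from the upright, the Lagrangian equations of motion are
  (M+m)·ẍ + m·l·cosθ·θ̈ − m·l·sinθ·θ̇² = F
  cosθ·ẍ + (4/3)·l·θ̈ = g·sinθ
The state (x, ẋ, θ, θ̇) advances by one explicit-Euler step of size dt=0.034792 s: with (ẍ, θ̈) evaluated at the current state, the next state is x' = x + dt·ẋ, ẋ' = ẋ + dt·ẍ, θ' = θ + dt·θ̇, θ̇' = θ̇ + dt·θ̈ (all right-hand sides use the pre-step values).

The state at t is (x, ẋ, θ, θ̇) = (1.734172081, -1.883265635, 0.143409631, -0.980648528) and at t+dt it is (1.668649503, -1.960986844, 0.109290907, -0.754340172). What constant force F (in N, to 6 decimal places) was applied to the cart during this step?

ẍ = (ẋ'−ẋ)/dt = (-1.960986844−-1.883265635)/0.034792 = -2.233882
θ̈ = (θ̇'−θ̇)/dt = (-0.754340172−-0.980648528)/0.034792 = 6.504609
sinθ=0.142919, cosθ=0.989734
F = (M+m)·ẍ + m·l·cosθ·θ̈ − m·l·sinθ·θ̇² = -2.329058 + 0.318073 − 0.006791 = -2.017776

F = -2.017776 N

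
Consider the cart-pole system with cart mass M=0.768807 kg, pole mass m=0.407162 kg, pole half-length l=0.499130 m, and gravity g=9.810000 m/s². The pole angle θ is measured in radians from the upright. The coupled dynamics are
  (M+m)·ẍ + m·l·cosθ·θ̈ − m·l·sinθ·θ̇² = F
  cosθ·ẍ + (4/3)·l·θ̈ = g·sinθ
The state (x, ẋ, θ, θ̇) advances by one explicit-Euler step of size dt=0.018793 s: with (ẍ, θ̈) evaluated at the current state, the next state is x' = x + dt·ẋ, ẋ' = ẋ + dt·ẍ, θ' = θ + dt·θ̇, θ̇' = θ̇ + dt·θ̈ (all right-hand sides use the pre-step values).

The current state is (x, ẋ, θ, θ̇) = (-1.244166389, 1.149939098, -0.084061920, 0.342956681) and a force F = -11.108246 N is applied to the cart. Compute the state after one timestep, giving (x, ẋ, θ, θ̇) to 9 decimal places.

(-1.222555584, 0.916098190, -0.077616735, 0.669829189)

sinθ=-0.083962952, cosθ=0.996468877
temp = (F + m·l·θ̇²·sinθ)/(M+m) = (-11.108246 + -0.002006999)/1.175969 = -9.447743094
θ̈ = (g·sinθ − cosθ·temp)/(l·(4/3 − m·cos²θ/(M+m))) = 17.393311751
ẍ = temp − m·l·θ̈·cosθ/(M+m) = -12.442979180
Euler: x'=-1.244166389+0.018793·1.149939098=-1.222555584, ẋ'=1.149939098+0.018793·-12.442979180=0.916098190
       θ'=-0.084061920+0.018793·0.342956681=-0.077616735, θ̇'=0.342956681+0.018793·17.393311751=0.669829189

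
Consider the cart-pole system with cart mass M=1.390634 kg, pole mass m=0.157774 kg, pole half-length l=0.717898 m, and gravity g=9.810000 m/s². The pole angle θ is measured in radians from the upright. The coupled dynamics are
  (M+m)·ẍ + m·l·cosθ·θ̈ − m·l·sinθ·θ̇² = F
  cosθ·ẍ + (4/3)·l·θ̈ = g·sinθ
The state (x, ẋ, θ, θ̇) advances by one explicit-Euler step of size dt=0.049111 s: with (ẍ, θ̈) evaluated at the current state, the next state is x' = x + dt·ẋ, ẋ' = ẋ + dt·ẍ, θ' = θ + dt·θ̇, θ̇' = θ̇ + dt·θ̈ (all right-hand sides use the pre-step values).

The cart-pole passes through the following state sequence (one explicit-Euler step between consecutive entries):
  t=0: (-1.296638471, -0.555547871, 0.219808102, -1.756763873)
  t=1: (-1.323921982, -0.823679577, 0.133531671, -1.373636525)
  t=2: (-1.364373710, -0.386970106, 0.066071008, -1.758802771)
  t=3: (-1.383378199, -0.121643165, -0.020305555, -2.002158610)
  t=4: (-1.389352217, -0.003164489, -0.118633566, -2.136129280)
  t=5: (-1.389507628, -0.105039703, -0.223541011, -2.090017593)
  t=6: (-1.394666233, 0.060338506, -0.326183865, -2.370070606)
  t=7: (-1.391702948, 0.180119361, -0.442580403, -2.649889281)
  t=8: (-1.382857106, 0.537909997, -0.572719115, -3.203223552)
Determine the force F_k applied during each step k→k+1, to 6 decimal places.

step 0→1:
  ẍ = (ẋ'−ẋ)/dt = (-0.823679577−-0.555547871)/0.049111 = -5.459708
  θ̈ = (θ̇'−θ̇)/dt = (-1.373636525−-1.756763873)/0.049111 = 7.801253
  sinθ=0.218042, cosθ=0.975939
  F = (M+m)·ẍ + m·l·cosθ·θ̈ − m·l·sinθ·θ̇² = -8.453855 + 0.862354 − 0.076219 = -7.667721
step 1→2:
  ẍ = (ẋ'−ẋ)/dt = (-0.386970106−-0.823679577)/0.049111 = 8.892294
  θ̈ = (θ̇'−θ̇)/dt = (-1.758802771−-1.373636525)/0.049111 = -7.842769
  sinθ=0.133135, cosθ=0.991098
  F = (M+m)·ẍ + m·l·cosθ·θ̈ − m·l·sinθ·θ̇² = 13.768900 + -0.880408 − 0.028453 = 12.860038
step 2→3:
  ẍ = (ẋ'−ẋ)/dt = (-0.121643165−-0.386970106)/0.049111 = 5.402597
  θ̈ = (θ̇'−θ̇)/dt = (-2.002158610−-1.758802771)/0.049111 = -4.955221
  sinθ=0.066023, cosθ=0.997818
  F = (M+m)·ẍ + m·l·cosθ·θ̈ − m·l·sinθ·θ̇² = 8.365424 + -0.560032 − 0.023133 = 7.782260
step 3→4:
  ẍ = (ẋ'−ẋ)/dt = (-0.003164489−-0.121643165)/0.049111 = 2.412467
  θ̈ = (θ̇'−θ̇)/dt = (-2.136129280−-2.002158610)/0.049111 = -2.727916
  sinθ=-0.020304, cosθ=0.999794
  F = (M+m)·ẍ + m·l·cosθ·θ̈ − m·l·sinθ·θ̇² = 3.735484 + -0.308915 − -0.009219 = 3.435787
step 4→5:
  ẍ = (ẋ'−ẋ)/dt = (-0.105039703−-0.003164489)/0.049111 = -2.074387
  θ̈ = (θ̇'−θ̇)/dt = (-2.090017593−-2.136129280)/0.049111 = 0.938928
  sinθ=-0.118355, cosθ=0.992971
  F = (M+m)·ẍ + m·l·cosθ·θ̈ − m·l·sinθ·θ̇² = -3.211997 + 0.105601 − -0.061170 = -3.045226
step 5→6:
  ẍ = (ẋ'−ẋ)/dt = (0.060338506−-0.105039703)/0.049111 = 3.367437
  θ̈ = (θ̇'−θ̇)/dt = (-2.370070606−-2.090017593)/0.049111 = -5.702450
  sinθ=-0.221684, cosθ=0.975119
  F = (M+m)·ẍ + m·l·cosθ·θ̈ − m·l·sinθ·θ̇² = 5.214167 + -0.629821 − -0.109681 = 4.694027
step 6→7:
  ẍ = (ẋ'−ẋ)/dt = (0.180119361−0.060338506)/0.049111 = 2.438982
  θ̈ = (θ̇'−θ̇)/dt = (-2.649889281−-2.370070606)/0.049111 = -5.697678
  sinθ=-0.320430, cosθ=0.947272
  F = (M+m)·ẍ + m·l·cosθ·θ̈ − m·l·sinθ·θ̇² = 3.776540 + -0.611323 − -0.203871 = 3.369087
step 7→8:
  ẍ = (ẋ'−ẋ)/dt = (0.537909997−0.180119361)/0.049111 = 7.285346
  θ̈ = (θ̇'−θ̇)/dt = (-3.203223552−-2.649889281)/0.049111 = -11.267013
  sinθ=-0.428273, cosθ=0.903650
  F = (M+m)·ẍ + m·l·cosθ·θ̈ − m·l·sinθ·θ̇² = 11.280688 + -1.153206 − -0.340623 = 10.468105

F_0 = -7.667721 N
F_1 = 12.860038 N
F_2 = 7.782260 N
F_3 = 3.435787 N
F_4 = -3.045226 N
F_5 = 4.694027 N
F_6 = 3.369087 N
F_7 = 10.468105 N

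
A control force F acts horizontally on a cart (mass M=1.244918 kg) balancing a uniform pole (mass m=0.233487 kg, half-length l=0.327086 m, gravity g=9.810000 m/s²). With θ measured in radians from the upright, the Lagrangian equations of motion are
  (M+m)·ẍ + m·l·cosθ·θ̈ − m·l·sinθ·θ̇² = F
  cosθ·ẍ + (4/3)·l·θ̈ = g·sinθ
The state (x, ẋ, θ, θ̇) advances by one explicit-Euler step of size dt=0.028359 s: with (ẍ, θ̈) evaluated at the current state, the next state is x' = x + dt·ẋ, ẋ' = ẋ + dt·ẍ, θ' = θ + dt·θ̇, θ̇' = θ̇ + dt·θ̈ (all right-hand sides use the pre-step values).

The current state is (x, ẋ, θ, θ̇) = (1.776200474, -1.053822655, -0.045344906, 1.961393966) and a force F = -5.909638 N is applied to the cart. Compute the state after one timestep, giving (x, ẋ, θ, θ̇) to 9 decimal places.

sinθ=-0.045329368, cosθ=0.998972096
temp = (F + m·l·θ̇²·sinθ)/(M+m) = (-5.909638 + -0.013317846)/1.478405 = -4.006314810
θ̈ = (g·sinθ − cosθ·temp)/(l·(4/3 − m·cos²θ/(M+m))) = 9.250786934
ẍ = temp − m·l·θ̈·cosθ/(M+m) = -4.483693770
Euler: x'=1.776200474+0.028359·-1.053822655=1.746315117, ẋ'=-1.053822655+0.028359·-4.483693770=-1.180975727
       θ'=-0.045344906+0.028359·1.961393966=0.010278265, θ̇'=1.961393966+0.028359·9.250786934=2.223737033

(1.746315117, -1.180975727, 0.010278265, 2.223737033)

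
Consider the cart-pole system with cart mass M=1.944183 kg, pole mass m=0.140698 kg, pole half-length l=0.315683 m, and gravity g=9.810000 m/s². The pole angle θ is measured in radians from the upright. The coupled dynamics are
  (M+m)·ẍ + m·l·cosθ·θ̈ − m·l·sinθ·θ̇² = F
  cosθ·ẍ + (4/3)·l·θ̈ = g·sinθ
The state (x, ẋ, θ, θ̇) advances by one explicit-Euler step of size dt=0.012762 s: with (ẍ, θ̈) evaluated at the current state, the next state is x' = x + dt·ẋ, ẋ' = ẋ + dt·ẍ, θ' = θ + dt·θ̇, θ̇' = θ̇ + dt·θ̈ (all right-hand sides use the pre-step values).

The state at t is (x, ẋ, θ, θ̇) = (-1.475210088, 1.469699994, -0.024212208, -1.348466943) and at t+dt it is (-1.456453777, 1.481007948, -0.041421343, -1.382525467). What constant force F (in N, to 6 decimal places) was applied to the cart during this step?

ẍ = (ẋ'−ẋ)/dt = (1.481007948−1.469699994)/0.012762 = 0.886064
θ̈ = (θ̇'−θ̇)/dt = (-1.382525467−-1.348466943)/0.012762 = -2.668745
sinθ=-0.024210, cosθ=0.999707
F = (M+m)·ẍ + m·l·cosθ·θ̈ − m·l·sinθ·θ̇² = 1.847339 + -0.118500 − -0.001955 = 1.730794

F = 1.730794 N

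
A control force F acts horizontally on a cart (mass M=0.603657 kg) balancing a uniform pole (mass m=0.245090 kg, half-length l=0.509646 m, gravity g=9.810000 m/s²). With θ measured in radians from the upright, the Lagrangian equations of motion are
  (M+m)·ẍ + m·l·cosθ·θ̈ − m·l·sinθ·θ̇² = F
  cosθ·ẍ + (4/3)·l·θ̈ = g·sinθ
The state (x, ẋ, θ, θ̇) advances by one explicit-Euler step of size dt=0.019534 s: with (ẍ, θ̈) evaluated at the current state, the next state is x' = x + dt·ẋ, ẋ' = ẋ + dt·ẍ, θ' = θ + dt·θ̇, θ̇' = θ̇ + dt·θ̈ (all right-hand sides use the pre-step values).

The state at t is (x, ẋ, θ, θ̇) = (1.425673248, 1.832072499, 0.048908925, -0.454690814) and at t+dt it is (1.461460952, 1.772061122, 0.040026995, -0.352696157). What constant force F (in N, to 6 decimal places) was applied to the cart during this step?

F = -1.957321 N

ẍ = (ẋ'−ẋ)/dt = (1.772061122−1.832072499)/0.019534 = -3.072150
θ̈ = (θ̇'−θ̇)/dt = (-0.352696157−-0.454690814)/0.019534 = 5.221391
sinθ=0.048889, cosθ=0.998804
F = (M+m)·ẍ + m·l·cosθ·θ̈ − m·l·sinθ·θ̇² = -2.607478 + 0.651420 − 0.001263 = -1.957321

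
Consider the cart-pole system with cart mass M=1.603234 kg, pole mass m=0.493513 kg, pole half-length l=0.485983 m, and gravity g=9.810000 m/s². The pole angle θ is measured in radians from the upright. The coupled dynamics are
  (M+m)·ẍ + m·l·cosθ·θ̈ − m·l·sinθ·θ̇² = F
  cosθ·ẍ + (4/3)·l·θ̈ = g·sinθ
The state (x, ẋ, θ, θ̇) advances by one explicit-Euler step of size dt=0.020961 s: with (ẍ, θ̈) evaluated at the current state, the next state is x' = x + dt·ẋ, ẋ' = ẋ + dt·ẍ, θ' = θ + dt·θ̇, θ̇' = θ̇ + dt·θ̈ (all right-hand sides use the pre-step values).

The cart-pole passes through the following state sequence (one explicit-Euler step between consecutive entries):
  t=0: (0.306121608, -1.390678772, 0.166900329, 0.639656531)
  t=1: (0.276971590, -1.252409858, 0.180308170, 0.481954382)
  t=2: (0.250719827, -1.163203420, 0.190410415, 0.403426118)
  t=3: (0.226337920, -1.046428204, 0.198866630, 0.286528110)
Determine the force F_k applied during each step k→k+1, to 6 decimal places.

step 0→1:
  ẍ = (ẋ'−ẋ)/dt = (-1.252409858−-1.390678772)/0.020961 = 6.596485
  θ̈ = (θ̇'−θ̇)/dt = (0.481954382−0.639656531)/0.020961 = -7.523599
  sinθ=0.166127, cosθ=0.986104
  F = (M+m)·ẍ + m·l·cosθ·θ̈ − m·l·sinθ·θ̇² = 13.831159 + -1.779378 − 0.016302 = 12.035479
step 1→2:
  ẍ = (ẋ'−ẋ)/dt = (-1.163203420−-1.252409858)/0.020961 = 4.255829
  θ̈ = (θ̇'−θ̇)/dt = (0.403426118−0.481954382)/0.020961 = -3.746399
  sinθ=0.179333, cosθ=0.983788
  F = (M+m)·ẍ + m·l·cosθ·θ̈ − m·l·sinθ·θ̇² = 8.923397 + -0.883966 − 0.009991 = 8.029441
step 2→3:
  ẍ = (ẋ'−ẋ)/dt = (-1.046428204−-1.163203420)/0.020961 = 5.571071
  θ̈ = (θ̇'−θ̇)/dt = (0.286528110−0.403426118)/0.020961 = -5.576929
  sinθ=0.189262, cosθ=0.981927
  F = (M+m)·ẍ + m·l·cosθ·θ̈ − m·l·sinθ·θ̇² = 11.681126 + -1.313390 − 0.007388 = 10.360348

F_0 = 12.035479 N
F_1 = 8.029441 N
F_2 = 10.360348 N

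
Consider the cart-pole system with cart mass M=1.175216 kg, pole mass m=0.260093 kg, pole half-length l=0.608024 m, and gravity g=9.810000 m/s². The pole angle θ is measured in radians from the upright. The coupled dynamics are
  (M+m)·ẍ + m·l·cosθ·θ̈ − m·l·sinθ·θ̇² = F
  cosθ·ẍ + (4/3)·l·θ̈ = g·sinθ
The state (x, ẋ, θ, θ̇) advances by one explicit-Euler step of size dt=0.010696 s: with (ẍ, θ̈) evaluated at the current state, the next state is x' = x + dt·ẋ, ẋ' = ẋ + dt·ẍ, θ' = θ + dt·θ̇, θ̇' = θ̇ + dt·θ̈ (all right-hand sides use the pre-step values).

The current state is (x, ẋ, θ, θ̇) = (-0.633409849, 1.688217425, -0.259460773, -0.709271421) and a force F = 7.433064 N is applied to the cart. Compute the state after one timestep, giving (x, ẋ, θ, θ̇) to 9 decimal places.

(-0.615352675, 1.755540608, -0.267047140, -0.822741420)

sinθ=-0.256559411, cosθ=0.966528462
temp = (F + m·l·θ̇²·sinθ)/(M+m) = (7.433064 + -0.020410905)/1.435309 = 5.164499836
θ̈ = (g·sinθ − cosθ·temp)/(l·(4/3 − m·cos²θ/(M+m))) = -10.608638653
ẍ = temp − m·l·θ̈·cosθ/(M+m) = 6.294239256
Euler: x'=-0.633409849+0.010696·1.688217425=-0.615352675, ẋ'=1.688217425+0.010696·6.294239256=1.755540608
       θ'=-0.259460773+0.010696·-0.709271421=-0.267047140, θ̇'=-0.709271421+0.010696·-10.608638653=-0.822741420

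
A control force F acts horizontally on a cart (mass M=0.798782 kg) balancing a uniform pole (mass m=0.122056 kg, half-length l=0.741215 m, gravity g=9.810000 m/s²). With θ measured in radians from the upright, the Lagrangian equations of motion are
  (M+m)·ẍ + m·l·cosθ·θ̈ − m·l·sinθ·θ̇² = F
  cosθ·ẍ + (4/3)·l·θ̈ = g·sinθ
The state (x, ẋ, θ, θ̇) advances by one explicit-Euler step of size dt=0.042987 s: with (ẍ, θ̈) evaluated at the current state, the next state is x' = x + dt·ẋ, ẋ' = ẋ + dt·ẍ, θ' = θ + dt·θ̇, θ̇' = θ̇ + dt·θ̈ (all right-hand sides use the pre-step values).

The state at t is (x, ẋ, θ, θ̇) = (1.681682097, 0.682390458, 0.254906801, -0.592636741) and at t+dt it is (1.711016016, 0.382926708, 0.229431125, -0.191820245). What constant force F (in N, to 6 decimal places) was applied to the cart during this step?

ẍ = (ẋ'−ẋ)/dt = (0.382926708−0.682390458)/0.042987 = -6.966379
θ̈ = (θ̇'−θ̇)/dt = (-0.191820245−-0.592636741)/0.042987 = 9.324133
sinθ=0.252155, cosθ=0.967687
F = (M+m)·ẍ + m·l·cosθ·θ̈ − m·l·sinθ·θ̇² = -6.414907 + 0.816294 − 0.008012 = -5.606625

F = -5.606625 N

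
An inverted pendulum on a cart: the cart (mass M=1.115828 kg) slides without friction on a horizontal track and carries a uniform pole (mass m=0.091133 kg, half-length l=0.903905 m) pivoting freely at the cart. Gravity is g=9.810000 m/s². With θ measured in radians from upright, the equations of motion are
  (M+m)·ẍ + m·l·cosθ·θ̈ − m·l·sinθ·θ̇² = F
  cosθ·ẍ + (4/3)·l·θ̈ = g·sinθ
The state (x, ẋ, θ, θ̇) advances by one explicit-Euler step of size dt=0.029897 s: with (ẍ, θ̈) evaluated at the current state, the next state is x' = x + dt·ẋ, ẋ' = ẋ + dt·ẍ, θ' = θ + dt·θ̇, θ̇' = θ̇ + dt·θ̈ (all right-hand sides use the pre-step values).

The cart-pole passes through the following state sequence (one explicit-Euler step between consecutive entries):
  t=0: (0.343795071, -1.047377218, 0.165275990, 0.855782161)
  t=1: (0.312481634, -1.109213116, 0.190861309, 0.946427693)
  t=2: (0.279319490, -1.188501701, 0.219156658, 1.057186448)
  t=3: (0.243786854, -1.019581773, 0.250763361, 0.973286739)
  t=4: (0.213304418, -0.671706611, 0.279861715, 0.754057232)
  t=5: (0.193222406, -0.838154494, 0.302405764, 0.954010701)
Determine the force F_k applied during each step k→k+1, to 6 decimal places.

step 0→1:
  ẍ = (ẋ'−ẋ)/dt = (-1.109213116−-1.047377218)/0.029897 = -2.068298
  θ̈ = (θ̇'−θ̇)/dt = (0.946427693−0.855782161)/0.029897 = 3.031927
  sinθ=0.164525, cosθ=0.986373
  F = (M+m)·ẍ + m·l·cosθ·θ̈ − m·l·sinθ·θ̇² = -2.496355 + 0.246353 − 0.009926 = -2.259927
step 1→2:
  ẍ = (ẋ'−ẋ)/dt = (-1.188501701−-1.109213116)/0.029897 = -2.652058
  θ̈ = (θ̇'−θ̇)/dt = (1.057186448−0.946427693)/0.029897 = 3.704678
  sinθ=0.189705, cosθ=0.981841
  F = (M+m)·ẍ + m·l·cosθ·θ̈ − m·l·sinθ·θ̇² = -3.200931 + 0.299633 − 0.013998 = -2.915295
step 2→3:
  ẍ = (ẋ'−ẋ)/dt = (-1.019581773−-1.188501701)/0.029897 = 5.650063
  θ̈ = (θ̇'−θ̇)/dt = (0.973286739−1.057186448)/0.029897 = -2.806292
  sinθ=0.217407, cosθ=0.976081
  F = (M+m)·ẍ + m·l·cosθ·θ̈ − m·l·sinθ·θ̇² = 6.819405 + -0.225641 − 0.020016 = 6.573749
step 3→4:
  ẍ = (ẋ'−ẋ)/dt = (-0.671706611−-1.019581773)/0.029897 = 11.635788
  θ̈ = (θ̇'−θ̇)/dt = (0.754057232−0.973286739)/0.029897 = -7.332826
  sinθ=0.248144, cosθ=0.968723
  F = (M+m)·ẍ + m·l·cosθ·θ̈ − m·l·sinθ·θ̇² = 14.043943 + -0.585153 − 0.019363 = 13.439426
step 4→5:
  ẍ = (ẋ'−ẋ)/dt = (-0.838154494−-0.671706611)/0.029897 = -5.567377
  θ̈ = (θ̇'−θ̇)/dt = (0.954010701−0.754057232)/0.029897 = 6.688078
  sinθ=0.276223, cosθ=0.961094
  F = (M+m)·ẍ + m·l·cosθ·θ̈ − m·l·sinθ·θ̇² = -6.719607 + 0.529499 − 0.012938 = -6.203046

F_0 = -2.259927 N
F_1 = -2.915295 N
F_2 = 6.573749 N
F_3 = 13.439426 N
F_4 = -6.203046 N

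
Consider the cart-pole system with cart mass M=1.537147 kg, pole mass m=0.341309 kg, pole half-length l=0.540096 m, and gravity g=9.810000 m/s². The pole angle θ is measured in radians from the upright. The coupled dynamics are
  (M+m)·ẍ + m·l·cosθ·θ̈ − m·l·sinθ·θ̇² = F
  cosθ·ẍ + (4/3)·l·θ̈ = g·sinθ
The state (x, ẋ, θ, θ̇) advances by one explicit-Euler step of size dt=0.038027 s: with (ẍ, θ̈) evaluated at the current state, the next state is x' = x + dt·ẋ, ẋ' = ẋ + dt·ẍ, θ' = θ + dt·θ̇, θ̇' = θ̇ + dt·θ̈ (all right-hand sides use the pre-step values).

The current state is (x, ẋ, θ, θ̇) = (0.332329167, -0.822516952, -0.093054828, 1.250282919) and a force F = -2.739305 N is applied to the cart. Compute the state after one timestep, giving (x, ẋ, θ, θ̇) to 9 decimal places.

sinθ=-0.092920589, cosθ=0.995673523
temp = (F + m·l·θ̇²·sinθ)/(M+m) = (-2.739305 + -0.026776096)/1.878456 = -1.472529085
θ̈ = (g·sinθ − cosθ·temp)/(l·(4/3 − m·cos²θ/(M+m))) = 0.890446515
ẍ = temp − m·l·θ̈·cosθ/(M+m) = -1.559533737
Euler: x'=0.332329167+0.038027·-0.822516952=0.301051315, ẋ'=-0.822516952+0.038027·-1.559533737=-0.881821341
       θ'=-0.093054828+0.038027·1.250282919=-0.045510319, θ̇'=1.250282919+0.038027·0.890446515=1.284143929

(0.301051315, -0.881821341, -0.045510319, 1.284143929)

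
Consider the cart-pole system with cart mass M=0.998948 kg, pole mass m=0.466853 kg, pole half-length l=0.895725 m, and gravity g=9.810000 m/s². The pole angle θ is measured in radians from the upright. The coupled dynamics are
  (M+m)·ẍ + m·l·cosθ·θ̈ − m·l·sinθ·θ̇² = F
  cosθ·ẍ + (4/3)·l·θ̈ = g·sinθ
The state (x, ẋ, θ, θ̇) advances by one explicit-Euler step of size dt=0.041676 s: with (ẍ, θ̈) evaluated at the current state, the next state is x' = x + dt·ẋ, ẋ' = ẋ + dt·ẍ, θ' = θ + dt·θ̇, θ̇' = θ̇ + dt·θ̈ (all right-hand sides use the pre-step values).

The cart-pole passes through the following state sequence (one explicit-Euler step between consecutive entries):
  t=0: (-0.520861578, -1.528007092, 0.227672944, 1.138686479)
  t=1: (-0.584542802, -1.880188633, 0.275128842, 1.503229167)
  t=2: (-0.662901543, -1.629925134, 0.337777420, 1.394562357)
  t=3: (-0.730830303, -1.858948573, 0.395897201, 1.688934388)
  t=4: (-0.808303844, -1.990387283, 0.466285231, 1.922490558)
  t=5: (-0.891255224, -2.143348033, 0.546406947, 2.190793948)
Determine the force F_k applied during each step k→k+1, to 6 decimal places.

step 0→1:
  ẍ = (ẋ'−ẋ)/dt = (-1.880188633−-1.528007092)/0.041676 = -8.450464
  θ̈ = (θ̇'−θ̇)/dt = (1.503229167−1.138686479)/0.041676 = 8.747065
  sinθ=0.225711, cosθ=0.974194
  F = (M+m)·ẍ + m·l·cosθ·θ̈ − m·l·sinθ·θ̇² = -12.386699 + 3.563385 − 0.122382 = -8.945695
step 1→2:
  ẍ = (ẋ'−ẋ)/dt = (-1.629925134−-1.880188633)/0.041676 = 6.004979
  θ̈ = (θ̇'−θ̇)/dt = (1.394562357−1.503229167)/0.041676 = -2.607419
  sinθ=0.271671, cosθ=0.962390
  F = (M+m)·ẍ + m·l·cosθ·θ̈ − m·l·sinθ·θ̇² = 8.802104 + -1.049342 − 0.256713 = 7.496049
step 2→3:
  ẍ = (ẋ'−ẋ)/dt = (-1.858948573−-1.629925134)/0.041676 = -5.495332
  θ̈ = (θ̇'−θ̇)/dt = (1.688934388−1.394562357)/0.041676 = 7.063347
  sinθ=0.331391, cosθ=0.943494
  F = (M+m)·ẍ + m·l·cosθ·θ̈ − m·l·sinθ·θ̇² = -8.055063 + 2.786790 − 0.269508 = -5.537780
step 3→4:
  ẍ = (ẋ'−ẋ)/dt = (-1.990387283−-1.858948573)/0.041676 = -3.153823
  θ̈ = (θ̇'−θ̇)/dt = (1.922490558−1.688934388)/0.041676 = 5.604093
  sinθ=0.385636, cosθ=0.922651
  F = (M+m)·ẍ + m·l·cosθ·θ̈ − m·l·sinθ·θ̇² = -4.622876 + 2.162209 − 0.460000 = -2.920668
step 4→5:
  ẍ = (ẋ'−ẋ)/dt = (-2.143348033−-1.990387283)/0.041676 = -3.670236
  θ̈ = (θ̇'−θ̇)/dt = (2.190793948−1.922490558)/0.041676 = 6.437839
  sinθ=0.449571, cosθ=0.893245
  F = (M+m)·ẍ + m·l·cosθ·θ̈ − m·l·sinθ·θ̇² = -5.379835 + 2.404725 − 0.694835 = -3.669946

F_0 = -8.945695 N
F_1 = 7.496049 N
F_2 = -5.537780 N
F_3 = -2.920668 N
F_4 = -3.669946 N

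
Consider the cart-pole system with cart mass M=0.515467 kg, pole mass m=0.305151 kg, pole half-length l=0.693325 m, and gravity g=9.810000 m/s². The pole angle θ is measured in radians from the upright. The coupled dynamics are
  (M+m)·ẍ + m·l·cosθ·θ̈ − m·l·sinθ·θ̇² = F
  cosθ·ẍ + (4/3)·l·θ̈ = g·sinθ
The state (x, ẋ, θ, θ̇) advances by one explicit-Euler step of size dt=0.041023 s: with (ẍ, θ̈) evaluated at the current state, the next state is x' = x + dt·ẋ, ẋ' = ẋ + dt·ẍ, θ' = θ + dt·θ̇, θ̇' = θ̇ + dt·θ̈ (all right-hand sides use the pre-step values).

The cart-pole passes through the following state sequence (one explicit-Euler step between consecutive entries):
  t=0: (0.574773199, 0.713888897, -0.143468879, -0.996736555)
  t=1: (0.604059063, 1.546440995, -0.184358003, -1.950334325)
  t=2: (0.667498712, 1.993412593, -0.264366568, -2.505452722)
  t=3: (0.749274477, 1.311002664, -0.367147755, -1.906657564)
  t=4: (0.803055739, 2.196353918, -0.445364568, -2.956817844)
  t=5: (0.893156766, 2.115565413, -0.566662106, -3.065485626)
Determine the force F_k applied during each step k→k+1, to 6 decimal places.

F_0 = 11.816818 N
F_1 = 6.274270 N
F_2 = -10.322912 N
F_3 = 12.931452 N
F_4 = -1.325022 N

step 0→1:
  ẍ = (ẋ'−ẋ)/dt = (1.546440995−0.713888897)/0.041023 = 20.294764
  θ̈ = (θ̇'−θ̇)/dt = (-1.950334325−-0.996736555)/0.041023 = -23.245442
  sinθ=-0.142977, cosθ=0.989726
  F = (M+m)·ẍ + m·l·cosθ·θ̈ − m·l·sinθ·θ̇² = 16.654249 + -4.867483 − -0.030052 = 11.816818
step 1→2:
  ẍ = (ẋ'−ẋ)/dt = (1.993412593−1.546440995)/0.041023 = 10.895634
  θ̈ = (θ̇'−θ̇)/dt = (-2.505452722−-1.950334325)/0.041023 = -13.531882
  sinθ=-0.183315, cosθ=0.983054
  F = (M+m)·ẍ + m·l·cosθ·θ̈ − m·l·sinθ·θ̇² = 8.941153 + -2.814410 − -0.147526 = 6.274270
step 2→3:
  ẍ = (ẋ'−ẋ)/dt = (1.311002664−1.993412593)/0.041023 = -16.634813
  θ̈ = (θ̇'−θ̇)/dt = (-1.906657564−-2.505452722)/0.041023 = 14.596572
  sinθ=-0.261298, cosθ=0.965258
  F = (M+m)·ẍ + m·l·cosθ·θ̈ − m·l·sinθ·θ̇² = -13.650827 + 2.980891 − -0.347024 = -10.322912
step 3→4:
  ẍ = (ẋ'−ẋ)/dt = (2.196353918−1.311002664)/0.041023 = 21.581826
  θ̈ = (θ̇'−θ̇)/dt = (-2.956817844−-1.906657564)/0.041023 = -25.599305
  sinθ=-0.358955, cosθ=0.933355
  F = (M+m)·ẍ + m·l·cosθ·θ̈ − m·l·sinθ·θ̇² = 17.710435 + -5.055064 − -0.276081 = 12.931452
step 4→5:
  ẍ = (ẋ'−ẋ)/dt = (2.115565413−2.196353918)/0.041023 = -1.969347
  θ̈ = (θ̇'−θ̇)/dt = (-3.065485626−-2.956817844)/0.041023 = -2.648948
  sinθ=-0.430787, cosθ=0.902454
  F = (M+m)·ẍ + m·l·cosθ·θ̈ − m·l·sinθ·θ̇² = -1.616081 + -0.505766 − -0.796826 = -1.325022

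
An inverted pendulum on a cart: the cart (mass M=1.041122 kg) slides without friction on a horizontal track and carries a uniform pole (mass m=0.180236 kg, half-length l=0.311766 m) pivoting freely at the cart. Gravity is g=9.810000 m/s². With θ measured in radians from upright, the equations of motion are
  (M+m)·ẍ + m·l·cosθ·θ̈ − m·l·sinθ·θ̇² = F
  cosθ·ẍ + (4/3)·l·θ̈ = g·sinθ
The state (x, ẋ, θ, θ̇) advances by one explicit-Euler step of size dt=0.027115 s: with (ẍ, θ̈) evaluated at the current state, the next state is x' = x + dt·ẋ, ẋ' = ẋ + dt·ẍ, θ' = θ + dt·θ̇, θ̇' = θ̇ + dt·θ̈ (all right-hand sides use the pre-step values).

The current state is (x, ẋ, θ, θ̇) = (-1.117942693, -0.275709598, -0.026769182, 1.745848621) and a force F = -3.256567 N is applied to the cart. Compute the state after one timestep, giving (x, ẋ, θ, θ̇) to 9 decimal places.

sinθ=-0.026765985, cosθ=0.999641727
temp = (F + m·l·θ̇²·sinθ)/(M+m) = (-3.256567 + -0.004584233)/1.221358 = -2.670102651
θ̈ = (g·sinθ − cosθ·temp)/(l·(4/3 − m·cos²θ/(M+m))) = 6.509286393
ẍ = temp − m·l·θ̈·cosθ/(M+m) = -2.969470437
Euler: x'=-1.117942693+0.027115·-0.275709598=-1.125418559, ẋ'=-0.275709598+0.027115·-2.969470437=-0.356226789
       θ'=-0.026769182+0.027115·1.745848621=0.020569503, θ̇'=1.745848621+0.027115·6.509286393=1.922347922

(-1.125418559, -0.356226789, 0.020569503, 1.922347922)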